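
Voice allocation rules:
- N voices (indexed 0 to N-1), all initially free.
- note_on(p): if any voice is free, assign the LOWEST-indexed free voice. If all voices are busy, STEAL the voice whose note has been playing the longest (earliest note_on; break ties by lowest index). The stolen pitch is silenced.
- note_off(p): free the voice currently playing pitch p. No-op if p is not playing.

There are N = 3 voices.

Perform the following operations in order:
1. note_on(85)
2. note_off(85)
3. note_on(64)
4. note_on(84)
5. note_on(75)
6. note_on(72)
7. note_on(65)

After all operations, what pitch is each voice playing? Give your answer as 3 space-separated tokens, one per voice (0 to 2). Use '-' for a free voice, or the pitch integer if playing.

Answer: 72 65 75

Derivation:
Op 1: note_on(85): voice 0 is free -> assigned | voices=[85 - -]
Op 2: note_off(85): free voice 0 | voices=[- - -]
Op 3: note_on(64): voice 0 is free -> assigned | voices=[64 - -]
Op 4: note_on(84): voice 1 is free -> assigned | voices=[64 84 -]
Op 5: note_on(75): voice 2 is free -> assigned | voices=[64 84 75]
Op 6: note_on(72): all voices busy, STEAL voice 0 (pitch 64, oldest) -> assign | voices=[72 84 75]
Op 7: note_on(65): all voices busy, STEAL voice 1 (pitch 84, oldest) -> assign | voices=[72 65 75]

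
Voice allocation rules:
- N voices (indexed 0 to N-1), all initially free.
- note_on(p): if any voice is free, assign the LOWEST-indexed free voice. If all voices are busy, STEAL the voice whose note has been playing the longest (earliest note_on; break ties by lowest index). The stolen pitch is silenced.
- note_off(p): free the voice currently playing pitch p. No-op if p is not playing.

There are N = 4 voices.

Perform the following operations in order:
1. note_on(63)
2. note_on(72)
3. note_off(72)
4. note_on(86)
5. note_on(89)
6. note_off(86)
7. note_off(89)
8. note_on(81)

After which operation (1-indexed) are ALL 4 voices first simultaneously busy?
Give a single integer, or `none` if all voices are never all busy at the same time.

Answer: none

Derivation:
Op 1: note_on(63): voice 0 is free -> assigned | voices=[63 - - -]
Op 2: note_on(72): voice 1 is free -> assigned | voices=[63 72 - -]
Op 3: note_off(72): free voice 1 | voices=[63 - - -]
Op 4: note_on(86): voice 1 is free -> assigned | voices=[63 86 - -]
Op 5: note_on(89): voice 2 is free -> assigned | voices=[63 86 89 -]
Op 6: note_off(86): free voice 1 | voices=[63 - 89 -]
Op 7: note_off(89): free voice 2 | voices=[63 - - -]
Op 8: note_on(81): voice 1 is free -> assigned | voices=[63 81 - -]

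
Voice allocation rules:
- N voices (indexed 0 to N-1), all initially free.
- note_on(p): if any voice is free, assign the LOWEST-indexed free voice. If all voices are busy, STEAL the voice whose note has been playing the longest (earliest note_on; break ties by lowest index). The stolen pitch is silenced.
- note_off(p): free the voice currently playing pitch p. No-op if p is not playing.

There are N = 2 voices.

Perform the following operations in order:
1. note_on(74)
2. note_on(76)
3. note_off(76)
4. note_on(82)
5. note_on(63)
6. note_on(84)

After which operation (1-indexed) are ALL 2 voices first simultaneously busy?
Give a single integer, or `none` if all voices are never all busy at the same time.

Op 1: note_on(74): voice 0 is free -> assigned | voices=[74 -]
Op 2: note_on(76): voice 1 is free -> assigned | voices=[74 76]
Op 3: note_off(76): free voice 1 | voices=[74 -]
Op 4: note_on(82): voice 1 is free -> assigned | voices=[74 82]
Op 5: note_on(63): all voices busy, STEAL voice 0 (pitch 74, oldest) -> assign | voices=[63 82]
Op 6: note_on(84): all voices busy, STEAL voice 1 (pitch 82, oldest) -> assign | voices=[63 84]

Answer: 2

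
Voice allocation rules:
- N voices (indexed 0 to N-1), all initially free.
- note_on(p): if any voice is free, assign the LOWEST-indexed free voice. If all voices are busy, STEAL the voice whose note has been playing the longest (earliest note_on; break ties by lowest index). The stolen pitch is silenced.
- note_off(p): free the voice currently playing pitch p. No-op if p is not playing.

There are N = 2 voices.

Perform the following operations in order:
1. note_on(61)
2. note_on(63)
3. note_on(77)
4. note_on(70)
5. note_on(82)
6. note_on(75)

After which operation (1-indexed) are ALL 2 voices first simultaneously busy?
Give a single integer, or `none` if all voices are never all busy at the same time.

Op 1: note_on(61): voice 0 is free -> assigned | voices=[61 -]
Op 2: note_on(63): voice 1 is free -> assigned | voices=[61 63]
Op 3: note_on(77): all voices busy, STEAL voice 0 (pitch 61, oldest) -> assign | voices=[77 63]
Op 4: note_on(70): all voices busy, STEAL voice 1 (pitch 63, oldest) -> assign | voices=[77 70]
Op 5: note_on(82): all voices busy, STEAL voice 0 (pitch 77, oldest) -> assign | voices=[82 70]
Op 6: note_on(75): all voices busy, STEAL voice 1 (pitch 70, oldest) -> assign | voices=[82 75]

Answer: 2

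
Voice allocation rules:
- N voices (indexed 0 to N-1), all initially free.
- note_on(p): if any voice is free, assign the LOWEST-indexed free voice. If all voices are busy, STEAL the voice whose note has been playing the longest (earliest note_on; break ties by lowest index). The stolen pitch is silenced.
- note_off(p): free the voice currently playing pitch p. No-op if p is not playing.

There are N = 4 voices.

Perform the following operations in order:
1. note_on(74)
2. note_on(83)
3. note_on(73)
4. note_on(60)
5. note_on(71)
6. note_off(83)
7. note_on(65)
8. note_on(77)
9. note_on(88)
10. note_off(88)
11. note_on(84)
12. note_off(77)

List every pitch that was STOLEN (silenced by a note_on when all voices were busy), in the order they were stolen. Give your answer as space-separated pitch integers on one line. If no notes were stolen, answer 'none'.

Op 1: note_on(74): voice 0 is free -> assigned | voices=[74 - - -]
Op 2: note_on(83): voice 1 is free -> assigned | voices=[74 83 - -]
Op 3: note_on(73): voice 2 is free -> assigned | voices=[74 83 73 -]
Op 4: note_on(60): voice 3 is free -> assigned | voices=[74 83 73 60]
Op 5: note_on(71): all voices busy, STEAL voice 0 (pitch 74, oldest) -> assign | voices=[71 83 73 60]
Op 6: note_off(83): free voice 1 | voices=[71 - 73 60]
Op 7: note_on(65): voice 1 is free -> assigned | voices=[71 65 73 60]
Op 8: note_on(77): all voices busy, STEAL voice 2 (pitch 73, oldest) -> assign | voices=[71 65 77 60]
Op 9: note_on(88): all voices busy, STEAL voice 3 (pitch 60, oldest) -> assign | voices=[71 65 77 88]
Op 10: note_off(88): free voice 3 | voices=[71 65 77 -]
Op 11: note_on(84): voice 3 is free -> assigned | voices=[71 65 77 84]
Op 12: note_off(77): free voice 2 | voices=[71 65 - 84]

Answer: 74 73 60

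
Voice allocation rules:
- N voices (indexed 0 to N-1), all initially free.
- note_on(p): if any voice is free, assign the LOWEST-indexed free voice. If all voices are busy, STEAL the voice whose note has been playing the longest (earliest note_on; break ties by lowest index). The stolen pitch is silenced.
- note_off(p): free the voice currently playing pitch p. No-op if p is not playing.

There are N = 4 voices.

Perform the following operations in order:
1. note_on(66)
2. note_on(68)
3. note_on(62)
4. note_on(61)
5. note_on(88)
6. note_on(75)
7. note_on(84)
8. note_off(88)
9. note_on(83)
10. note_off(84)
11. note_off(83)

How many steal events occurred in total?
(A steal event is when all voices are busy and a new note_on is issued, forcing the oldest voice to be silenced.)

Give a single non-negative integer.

Answer: 3

Derivation:
Op 1: note_on(66): voice 0 is free -> assigned | voices=[66 - - -]
Op 2: note_on(68): voice 1 is free -> assigned | voices=[66 68 - -]
Op 3: note_on(62): voice 2 is free -> assigned | voices=[66 68 62 -]
Op 4: note_on(61): voice 3 is free -> assigned | voices=[66 68 62 61]
Op 5: note_on(88): all voices busy, STEAL voice 0 (pitch 66, oldest) -> assign | voices=[88 68 62 61]
Op 6: note_on(75): all voices busy, STEAL voice 1 (pitch 68, oldest) -> assign | voices=[88 75 62 61]
Op 7: note_on(84): all voices busy, STEAL voice 2 (pitch 62, oldest) -> assign | voices=[88 75 84 61]
Op 8: note_off(88): free voice 0 | voices=[- 75 84 61]
Op 9: note_on(83): voice 0 is free -> assigned | voices=[83 75 84 61]
Op 10: note_off(84): free voice 2 | voices=[83 75 - 61]
Op 11: note_off(83): free voice 0 | voices=[- 75 - 61]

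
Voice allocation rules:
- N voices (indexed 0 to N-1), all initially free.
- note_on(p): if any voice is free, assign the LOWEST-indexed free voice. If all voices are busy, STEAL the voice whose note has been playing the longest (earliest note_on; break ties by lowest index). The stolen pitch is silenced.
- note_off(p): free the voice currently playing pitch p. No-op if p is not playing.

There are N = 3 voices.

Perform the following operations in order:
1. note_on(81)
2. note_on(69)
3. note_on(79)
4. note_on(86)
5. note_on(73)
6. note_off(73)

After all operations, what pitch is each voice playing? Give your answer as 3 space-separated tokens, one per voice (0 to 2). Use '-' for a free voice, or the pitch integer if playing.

Answer: 86 - 79

Derivation:
Op 1: note_on(81): voice 0 is free -> assigned | voices=[81 - -]
Op 2: note_on(69): voice 1 is free -> assigned | voices=[81 69 -]
Op 3: note_on(79): voice 2 is free -> assigned | voices=[81 69 79]
Op 4: note_on(86): all voices busy, STEAL voice 0 (pitch 81, oldest) -> assign | voices=[86 69 79]
Op 5: note_on(73): all voices busy, STEAL voice 1 (pitch 69, oldest) -> assign | voices=[86 73 79]
Op 6: note_off(73): free voice 1 | voices=[86 - 79]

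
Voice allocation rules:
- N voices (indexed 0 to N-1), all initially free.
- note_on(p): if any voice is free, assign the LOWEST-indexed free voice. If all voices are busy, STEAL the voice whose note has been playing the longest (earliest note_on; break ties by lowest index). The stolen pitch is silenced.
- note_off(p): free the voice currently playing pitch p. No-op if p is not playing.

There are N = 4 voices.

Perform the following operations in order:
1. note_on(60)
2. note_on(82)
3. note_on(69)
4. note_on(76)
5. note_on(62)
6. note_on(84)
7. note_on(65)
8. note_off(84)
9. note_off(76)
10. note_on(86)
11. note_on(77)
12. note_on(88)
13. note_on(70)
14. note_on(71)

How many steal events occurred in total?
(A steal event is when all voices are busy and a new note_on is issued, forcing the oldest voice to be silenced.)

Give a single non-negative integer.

Op 1: note_on(60): voice 0 is free -> assigned | voices=[60 - - -]
Op 2: note_on(82): voice 1 is free -> assigned | voices=[60 82 - -]
Op 3: note_on(69): voice 2 is free -> assigned | voices=[60 82 69 -]
Op 4: note_on(76): voice 3 is free -> assigned | voices=[60 82 69 76]
Op 5: note_on(62): all voices busy, STEAL voice 0 (pitch 60, oldest) -> assign | voices=[62 82 69 76]
Op 6: note_on(84): all voices busy, STEAL voice 1 (pitch 82, oldest) -> assign | voices=[62 84 69 76]
Op 7: note_on(65): all voices busy, STEAL voice 2 (pitch 69, oldest) -> assign | voices=[62 84 65 76]
Op 8: note_off(84): free voice 1 | voices=[62 - 65 76]
Op 9: note_off(76): free voice 3 | voices=[62 - 65 -]
Op 10: note_on(86): voice 1 is free -> assigned | voices=[62 86 65 -]
Op 11: note_on(77): voice 3 is free -> assigned | voices=[62 86 65 77]
Op 12: note_on(88): all voices busy, STEAL voice 0 (pitch 62, oldest) -> assign | voices=[88 86 65 77]
Op 13: note_on(70): all voices busy, STEAL voice 2 (pitch 65, oldest) -> assign | voices=[88 86 70 77]
Op 14: note_on(71): all voices busy, STEAL voice 1 (pitch 86, oldest) -> assign | voices=[88 71 70 77]

Answer: 6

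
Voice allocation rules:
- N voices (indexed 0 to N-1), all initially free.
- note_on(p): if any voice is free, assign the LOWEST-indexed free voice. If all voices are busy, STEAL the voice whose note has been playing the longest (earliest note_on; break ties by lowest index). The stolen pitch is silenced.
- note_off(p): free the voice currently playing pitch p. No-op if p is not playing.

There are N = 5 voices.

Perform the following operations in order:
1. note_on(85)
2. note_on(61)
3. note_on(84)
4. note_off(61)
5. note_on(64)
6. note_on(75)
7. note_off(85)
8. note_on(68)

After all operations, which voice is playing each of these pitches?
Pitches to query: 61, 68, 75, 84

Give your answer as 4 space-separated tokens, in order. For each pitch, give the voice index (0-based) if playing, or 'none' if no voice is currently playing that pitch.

Op 1: note_on(85): voice 0 is free -> assigned | voices=[85 - - - -]
Op 2: note_on(61): voice 1 is free -> assigned | voices=[85 61 - - -]
Op 3: note_on(84): voice 2 is free -> assigned | voices=[85 61 84 - -]
Op 4: note_off(61): free voice 1 | voices=[85 - 84 - -]
Op 5: note_on(64): voice 1 is free -> assigned | voices=[85 64 84 - -]
Op 6: note_on(75): voice 3 is free -> assigned | voices=[85 64 84 75 -]
Op 7: note_off(85): free voice 0 | voices=[- 64 84 75 -]
Op 8: note_on(68): voice 0 is free -> assigned | voices=[68 64 84 75 -]

Answer: none 0 3 2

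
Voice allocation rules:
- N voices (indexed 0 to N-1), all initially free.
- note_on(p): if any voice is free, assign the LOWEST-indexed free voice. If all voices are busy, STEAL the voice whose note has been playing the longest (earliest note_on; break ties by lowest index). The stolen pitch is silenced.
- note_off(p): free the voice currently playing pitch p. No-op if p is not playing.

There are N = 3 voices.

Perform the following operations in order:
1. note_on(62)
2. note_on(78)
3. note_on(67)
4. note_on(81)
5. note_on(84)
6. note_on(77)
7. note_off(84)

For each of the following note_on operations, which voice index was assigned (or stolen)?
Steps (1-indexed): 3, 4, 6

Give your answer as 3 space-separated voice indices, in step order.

Answer: 2 0 2

Derivation:
Op 1: note_on(62): voice 0 is free -> assigned | voices=[62 - -]
Op 2: note_on(78): voice 1 is free -> assigned | voices=[62 78 -]
Op 3: note_on(67): voice 2 is free -> assigned | voices=[62 78 67]
Op 4: note_on(81): all voices busy, STEAL voice 0 (pitch 62, oldest) -> assign | voices=[81 78 67]
Op 5: note_on(84): all voices busy, STEAL voice 1 (pitch 78, oldest) -> assign | voices=[81 84 67]
Op 6: note_on(77): all voices busy, STEAL voice 2 (pitch 67, oldest) -> assign | voices=[81 84 77]
Op 7: note_off(84): free voice 1 | voices=[81 - 77]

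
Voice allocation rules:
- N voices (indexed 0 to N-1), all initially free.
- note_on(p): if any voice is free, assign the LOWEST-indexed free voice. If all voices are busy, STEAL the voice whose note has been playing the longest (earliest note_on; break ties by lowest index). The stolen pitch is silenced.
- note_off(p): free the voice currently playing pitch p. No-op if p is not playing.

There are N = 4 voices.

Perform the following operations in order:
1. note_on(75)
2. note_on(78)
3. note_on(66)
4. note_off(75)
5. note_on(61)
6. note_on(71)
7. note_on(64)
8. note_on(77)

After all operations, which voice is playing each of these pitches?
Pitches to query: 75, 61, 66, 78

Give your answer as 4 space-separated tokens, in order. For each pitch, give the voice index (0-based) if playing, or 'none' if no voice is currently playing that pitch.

Answer: none 0 none none

Derivation:
Op 1: note_on(75): voice 0 is free -> assigned | voices=[75 - - -]
Op 2: note_on(78): voice 1 is free -> assigned | voices=[75 78 - -]
Op 3: note_on(66): voice 2 is free -> assigned | voices=[75 78 66 -]
Op 4: note_off(75): free voice 0 | voices=[- 78 66 -]
Op 5: note_on(61): voice 0 is free -> assigned | voices=[61 78 66 -]
Op 6: note_on(71): voice 3 is free -> assigned | voices=[61 78 66 71]
Op 7: note_on(64): all voices busy, STEAL voice 1 (pitch 78, oldest) -> assign | voices=[61 64 66 71]
Op 8: note_on(77): all voices busy, STEAL voice 2 (pitch 66, oldest) -> assign | voices=[61 64 77 71]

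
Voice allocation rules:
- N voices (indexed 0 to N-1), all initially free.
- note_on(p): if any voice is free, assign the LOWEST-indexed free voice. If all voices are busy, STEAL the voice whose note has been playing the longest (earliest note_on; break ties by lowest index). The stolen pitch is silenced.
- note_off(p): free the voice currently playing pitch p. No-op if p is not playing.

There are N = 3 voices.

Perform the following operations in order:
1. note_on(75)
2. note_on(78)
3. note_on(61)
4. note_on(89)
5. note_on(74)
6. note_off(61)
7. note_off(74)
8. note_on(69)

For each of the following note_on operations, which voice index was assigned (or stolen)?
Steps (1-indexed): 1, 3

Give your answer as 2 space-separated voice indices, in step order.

Op 1: note_on(75): voice 0 is free -> assigned | voices=[75 - -]
Op 2: note_on(78): voice 1 is free -> assigned | voices=[75 78 -]
Op 3: note_on(61): voice 2 is free -> assigned | voices=[75 78 61]
Op 4: note_on(89): all voices busy, STEAL voice 0 (pitch 75, oldest) -> assign | voices=[89 78 61]
Op 5: note_on(74): all voices busy, STEAL voice 1 (pitch 78, oldest) -> assign | voices=[89 74 61]
Op 6: note_off(61): free voice 2 | voices=[89 74 -]
Op 7: note_off(74): free voice 1 | voices=[89 - -]
Op 8: note_on(69): voice 1 is free -> assigned | voices=[89 69 -]

Answer: 0 2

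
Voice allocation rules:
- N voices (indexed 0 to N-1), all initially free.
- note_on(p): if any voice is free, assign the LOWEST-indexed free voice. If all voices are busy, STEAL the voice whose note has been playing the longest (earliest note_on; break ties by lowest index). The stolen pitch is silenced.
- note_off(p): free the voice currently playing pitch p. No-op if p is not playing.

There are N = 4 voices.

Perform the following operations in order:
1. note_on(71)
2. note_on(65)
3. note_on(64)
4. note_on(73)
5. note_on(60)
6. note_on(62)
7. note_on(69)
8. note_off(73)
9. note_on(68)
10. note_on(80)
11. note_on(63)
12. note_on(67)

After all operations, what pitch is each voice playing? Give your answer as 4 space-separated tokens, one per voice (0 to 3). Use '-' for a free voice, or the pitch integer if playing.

Answer: 80 63 67 68

Derivation:
Op 1: note_on(71): voice 0 is free -> assigned | voices=[71 - - -]
Op 2: note_on(65): voice 1 is free -> assigned | voices=[71 65 - -]
Op 3: note_on(64): voice 2 is free -> assigned | voices=[71 65 64 -]
Op 4: note_on(73): voice 3 is free -> assigned | voices=[71 65 64 73]
Op 5: note_on(60): all voices busy, STEAL voice 0 (pitch 71, oldest) -> assign | voices=[60 65 64 73]
Op 6: note_on(62): all voices busy, STEAL voice 1 (pitch 65, oldest) -> assign | voices=[60 62 64 73]
Op 7: note_on(69): all voices busy, STEAL voice 2 (pitch 64, oldest) -> assign | voices=[60 62 69 73]
Op 8: note_off(73): free voice 3 | voices=[60 62 69 -]
Op 9: note_on(68): voice 3 is free -> assigned | voices=[60 62 69 68]
Op 10: note_on(80): all voices busy, STEAL voice 0 (pitch 60, oldest) -> assign | voices=[80 62 69 68]
Op 11: note_on(63): all voices busy, STEAL voice 1 (pitch 62, oldest) -> assign | voices=[80 63 69 68]
Op 12: note_on(67): all voices busy, STEAL voice 2 (pitch 69, oldest) -> assign | voices=[80 63 67 68]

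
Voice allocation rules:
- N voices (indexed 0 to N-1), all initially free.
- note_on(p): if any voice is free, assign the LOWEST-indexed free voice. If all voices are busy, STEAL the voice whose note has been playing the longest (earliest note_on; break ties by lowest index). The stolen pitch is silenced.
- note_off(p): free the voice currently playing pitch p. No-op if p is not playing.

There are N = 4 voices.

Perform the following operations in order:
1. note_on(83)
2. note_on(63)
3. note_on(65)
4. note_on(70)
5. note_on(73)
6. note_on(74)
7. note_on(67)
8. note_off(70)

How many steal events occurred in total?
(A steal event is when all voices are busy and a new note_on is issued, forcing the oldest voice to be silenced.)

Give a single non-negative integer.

Op 1: note_on(83): voice 0 is free -> assigned | voices=[83 - - -]
Op 2: note_on(63): voice 1 is free -> assigned | voices=[83 63 - -]
Op 3: note_on(65): voice 2 is free -> assigned | voices=[83 63 65 -]
Op 4: note_on(70): voice 3 is free -> assigned | voices=[83 63 65 70]
Op 5: note_on(73): all voices busy, STEAL voice 0 (pitch 83, oldest) -> assign | voices=[73 63 65 70]
Op 6: note_on(74): all voices busy, STEAL voice 1 (pitch 63, oldest) -> assign | voices=[73 74 65 70]
Op 7: note_on(67): all voices busy, STEAL voice 2 (pitch 65, oldest) -> assign | voices=[73 74 67 70]
Op 8: note_off(70): free voice 3 | voices=[73 74 67 -]

Answer: 3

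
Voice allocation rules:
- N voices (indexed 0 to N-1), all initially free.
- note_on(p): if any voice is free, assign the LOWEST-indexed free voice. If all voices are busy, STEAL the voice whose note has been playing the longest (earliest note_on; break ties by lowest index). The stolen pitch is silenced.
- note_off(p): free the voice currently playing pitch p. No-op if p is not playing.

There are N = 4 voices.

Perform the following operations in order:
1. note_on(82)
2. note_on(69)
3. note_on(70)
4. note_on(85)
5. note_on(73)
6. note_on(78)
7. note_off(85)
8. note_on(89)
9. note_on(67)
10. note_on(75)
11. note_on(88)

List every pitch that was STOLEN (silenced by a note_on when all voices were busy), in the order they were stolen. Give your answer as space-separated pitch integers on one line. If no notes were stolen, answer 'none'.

Op 1: note_on(82): voice 0 is free -> assigned | voices=[82 - - -]
Op 2: note_on(69): voice 1 is free -> assigned | voices=[82 69 - -]
Op 3: note_on(70): voice 2 is free -> assigned | voices=[82 69 70 -]
Op 4: note_on(85): voice 3 is free -> assigned | voices=[82 69 70 85]
Op 5: note_on(73): all voices busy, STEAL voice 0 (pitch 82, oldest) -> assign | voices=[73 69 70 85]
Op 6: note_on(78): all voices busy, STEAL voice 1 (pitch 69, oldest) -> assign | voices=[73 78 70 85]
Op 7: note_off(85): free voice 3 | voices=[73 78 70 -]
Op 8: note_on(89): voice 3 is free -> assigned | voices=[73 78 70 89]
Op 9: note_on(67): all voices busy, STEAL voice 2 (pitch 70, oldest) -> assign | voices=[73 78 67 89]
Op 10: note_on(75): all voices busy, STEAL voice 0 (pitch 73, oldest) -> assign | voices=[75 78 67 89]
Op 11: note_on(88): all voices busy, STEAL voice 1 (pitch 78, oldest) -> assign | voices=[75 88 67 89]

Answer: 82 69 70 73 78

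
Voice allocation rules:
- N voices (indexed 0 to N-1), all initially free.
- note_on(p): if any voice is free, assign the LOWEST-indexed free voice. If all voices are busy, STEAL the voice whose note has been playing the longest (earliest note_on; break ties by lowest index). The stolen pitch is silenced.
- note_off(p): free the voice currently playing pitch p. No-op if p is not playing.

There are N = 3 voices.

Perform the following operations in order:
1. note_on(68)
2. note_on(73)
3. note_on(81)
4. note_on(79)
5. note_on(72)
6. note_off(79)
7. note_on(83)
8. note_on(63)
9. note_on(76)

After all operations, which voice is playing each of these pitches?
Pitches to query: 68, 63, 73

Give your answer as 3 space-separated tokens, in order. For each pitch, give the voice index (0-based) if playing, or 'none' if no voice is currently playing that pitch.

Op 1: note_on(68): voice 0 is free -> assigned | voices=[68 - -]
Op 2: note_on(73): voice 1 is free -> assigned | voices=[68 73 -]
Op 3: note_on(81): voice 2 is free -> assigned | voices=[68 73 81]
Op 4: note_on(79): all voices busy, STEAL voice 0 (pitch 68, oldest) -> assign | voices=[79 73 81]
Op 5: note_on(72): all voices busy, STEAL voice 1 (pitch 73, oldest) -> assign | voices=[79 72 81]
Op 6: note_off(79): free voice 0 | voices=[- 72 81]
Op 7: note_on(83): voice 0 is free -> assigned | voices=[83 72 81]
Op 8: note_on(63): all voices busy, STEAL voice 2 (pitch 81, oldest) -> assign | voices=[83 72 63]
Op 9: note_on(76): all voices busy, STEAL voice 1 (pitch 72, oldest) -> assign | voices=[83 76 63]

Answer: none 2 none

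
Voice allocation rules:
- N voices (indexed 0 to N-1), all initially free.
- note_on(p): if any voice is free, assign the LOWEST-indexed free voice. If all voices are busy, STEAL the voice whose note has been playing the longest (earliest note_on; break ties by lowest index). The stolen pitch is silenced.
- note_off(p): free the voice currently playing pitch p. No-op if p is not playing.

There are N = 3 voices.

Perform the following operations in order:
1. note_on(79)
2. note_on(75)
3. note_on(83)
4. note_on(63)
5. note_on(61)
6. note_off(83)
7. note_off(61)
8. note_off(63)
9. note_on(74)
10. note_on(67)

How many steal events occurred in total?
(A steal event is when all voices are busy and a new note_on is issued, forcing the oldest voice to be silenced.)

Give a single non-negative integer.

Answer: 2

Derivation:
Op 1: note_on(79): voice 0 is free -> assigned | voices=[79 - -]
Op 2: note_on(75): voice 1 is free -> assigned | voices=[79 75 -]
Op 3: note_on(83): voice 2 is free -> assigned | voices=[79 75 83]
Op 4: note_on(63): all voices busy, STEAL voice 0 (pitch 79, oldest) -> assign | voices=[63 75 83]
Op 5: note_on(61): all voices busy, STEAL voice 1 (pitch 75, oldest) -> assign | voices=[63 61 83]
Op 6: note_off(83): free voice 2 | voices=[63 61 -]
Op 7: note_off(61): free voice 1 | voices=[63 - -]
Op 8: note_off(63): free voice 0 | voices=[- - -]
Op 9: note_on(74): voice 0 is free -> assigned | voices=[74 - -]
Op 10: note_on(67): voice 1 is free -> assigned | voices=[74 67 -]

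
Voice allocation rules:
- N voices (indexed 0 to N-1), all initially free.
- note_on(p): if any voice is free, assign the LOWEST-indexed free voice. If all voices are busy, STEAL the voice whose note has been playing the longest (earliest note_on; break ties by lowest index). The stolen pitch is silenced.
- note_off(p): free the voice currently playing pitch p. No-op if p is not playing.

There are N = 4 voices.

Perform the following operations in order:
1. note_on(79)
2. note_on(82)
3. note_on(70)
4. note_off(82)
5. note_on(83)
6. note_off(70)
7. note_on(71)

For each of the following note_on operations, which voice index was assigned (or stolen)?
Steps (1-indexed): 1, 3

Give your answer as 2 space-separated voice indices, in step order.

Answer: 0 2

Derivation:
Op 1: note_on(79): voice 0 is free -> assigned | voices=[79 - - -]
Op 2: note_on(82): voice 1 is free -> assigned | voices=[79 82 - -]
Op 3: note_on(70): voice 2 is free -> assigned | voices=[79 82 70 -]
Op 4: note_off(82): free voice 1 | voices=[79 - 70 -]
Op 5: note_on(83): voice 1 is free -> assigned | voices=[79 83 70 -]
Op 6: note_off(70): free voice 2 | voices=[79 83 - -]
Op 7: note_on(71): voice 2 is free -> assigned | voices=[79 83 71 -]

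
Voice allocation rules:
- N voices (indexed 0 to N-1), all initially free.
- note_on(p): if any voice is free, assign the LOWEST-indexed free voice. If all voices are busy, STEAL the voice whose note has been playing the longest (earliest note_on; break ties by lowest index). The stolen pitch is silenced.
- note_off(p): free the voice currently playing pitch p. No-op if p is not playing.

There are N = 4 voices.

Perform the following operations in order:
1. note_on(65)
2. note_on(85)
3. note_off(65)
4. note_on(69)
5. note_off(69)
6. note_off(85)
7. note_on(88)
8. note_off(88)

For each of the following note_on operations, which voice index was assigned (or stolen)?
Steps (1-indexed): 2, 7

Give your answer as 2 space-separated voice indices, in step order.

Answer: 1 0

Derivation:
Op 1: note_on(65): voice 0 is free -> assigned | voices=[65 - - -]
Op 2: note_on(85): voice 1 is free -> assigned | voices=[65 85 - -]
Op 3: note_off(65): free voice 0 | voices=[- 85 - -]
Op 4: note_on(69): voice 0 is free -> assigned | voices=[69 85 - -]
Op 5: note_off(69): free voice 0 | voices=[- 85 - -]
Op 6: note_off(85): free voice 1 | voices=[- - - -]
Op 7: note_on(88): voice 0 is free -> assigned | voices=[88 - - -]
Op 8: note_off(88): free voice 0 | voices=[- - - -]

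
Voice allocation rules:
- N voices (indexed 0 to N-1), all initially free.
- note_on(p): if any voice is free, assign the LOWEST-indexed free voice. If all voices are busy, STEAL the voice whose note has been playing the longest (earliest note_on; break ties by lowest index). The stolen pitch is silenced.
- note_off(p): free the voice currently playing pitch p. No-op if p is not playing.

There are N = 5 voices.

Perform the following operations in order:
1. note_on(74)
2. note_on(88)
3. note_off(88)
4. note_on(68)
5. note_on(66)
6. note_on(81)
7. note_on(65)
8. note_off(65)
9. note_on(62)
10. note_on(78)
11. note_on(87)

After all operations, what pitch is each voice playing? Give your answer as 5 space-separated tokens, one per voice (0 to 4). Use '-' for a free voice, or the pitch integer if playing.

Op 1: note_on(74): voice 0 is free -> assigned | voices=[74 - - - -]
Op 2: note_on(88): voice 1 is free -> assigned | voices=[74 88 - - -]
Op 3: note_off(88): free voice 1 | voices=[74 - - - -]
Op 4: note_on(68): voice 1 is free -> assigned | voices=[74 68 - - -]
Op 5: note_on(66): voice 2 is free -> assigned | voices=[74 68 66 - -]
Op 6: note_on(81): voice 3 is free -> assigned | voices=[74 68 66 81 -]
Op 7: note_on(65): voice 4 is free -> assigned | voices=[74 68 66 81 65]
Op 8: note_off(65): free voice 4 | voices=[74 68 66 81 -]
Op 9: note_on(62): voice 4 is free -> assigned | voices=[74 68 66 81 62]
Op 10: note_on(78): all voices busy, STEAL voice 0 (pitch 74, oldest) -> assign | voices=[78 68 66 81 62]
Op 11: note_on(87): all voices busy, STEAL voice 1 (pitch 68, oldest) -> assign | voices=[78 87 66 81 62]

Answer: 78 87 66 81 62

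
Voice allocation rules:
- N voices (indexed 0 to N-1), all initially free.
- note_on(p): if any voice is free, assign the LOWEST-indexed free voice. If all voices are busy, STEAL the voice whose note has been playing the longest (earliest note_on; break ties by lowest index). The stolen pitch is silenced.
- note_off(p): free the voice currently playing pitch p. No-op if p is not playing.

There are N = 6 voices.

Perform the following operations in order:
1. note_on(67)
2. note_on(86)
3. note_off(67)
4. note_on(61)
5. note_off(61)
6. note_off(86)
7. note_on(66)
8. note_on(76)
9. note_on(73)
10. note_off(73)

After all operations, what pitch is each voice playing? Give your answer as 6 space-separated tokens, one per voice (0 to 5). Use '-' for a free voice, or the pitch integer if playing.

Op 1: note_on(67): voice 0 is free -> assigned | voices=[67 - - - - -]
Op 2: note_on(86): voice 1 is free -> assigned | voices=[67 86 - - - -]
Op 3: note_off(67): free voice 0 | voices=[- 86 - - - -]
Op 4: note_on(61): voice 0 is free -> assigned | voices=[61 86 - - - -]
Op 5: note_off(61): free voice 0 | voices=[- 86 - - - -]
Op 6: note_off(86): free voice 1 | voices=[- - - - - -]
Op 7: note_on(66): voice 0 is free -> assigned | voices=[66 - - - - -]
Op 8: note_on(76): voice 1 is free -> assigned | voices=[66 76 - - - -]
Op 9: note_on(73): voice 2 is free -> assigned | voices=[66 76 73 - - -]
Op 10: note_off(73): free voice 2 | voices=[66 76 - - - -]

Answer: 66 76 - - - -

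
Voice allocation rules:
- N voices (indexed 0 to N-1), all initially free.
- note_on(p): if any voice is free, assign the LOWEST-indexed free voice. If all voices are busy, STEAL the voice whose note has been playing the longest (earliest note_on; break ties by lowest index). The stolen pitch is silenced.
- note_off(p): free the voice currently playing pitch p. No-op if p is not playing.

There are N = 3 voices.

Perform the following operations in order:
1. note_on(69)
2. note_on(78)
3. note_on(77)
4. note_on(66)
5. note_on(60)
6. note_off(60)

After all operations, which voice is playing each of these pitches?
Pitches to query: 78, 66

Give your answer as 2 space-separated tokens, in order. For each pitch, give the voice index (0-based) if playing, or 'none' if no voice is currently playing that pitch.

Op 1: note_on(69): voice 0 is free -> assigned | voices=[69 - -]
Op 2: note_on(78): voice 1 is free -> assigned | voices=[69 78 -]
Op 3: note_on(77): voice 2 is free -> assigned | voices=[69 78 77]
Op 4: note_on(66): all voices busy, STEAL voice 0 (pitch 69, oldest) -> assign | voices=[66 78 77]
Op 5: note_on(60): all voices busy, STEAL voice 1 (pitch 78, oldest) -> assign | voices=[66 60 77]
Op 6: note_off(60): free voice 1 | voices=[66 - 77]

Answer: none 0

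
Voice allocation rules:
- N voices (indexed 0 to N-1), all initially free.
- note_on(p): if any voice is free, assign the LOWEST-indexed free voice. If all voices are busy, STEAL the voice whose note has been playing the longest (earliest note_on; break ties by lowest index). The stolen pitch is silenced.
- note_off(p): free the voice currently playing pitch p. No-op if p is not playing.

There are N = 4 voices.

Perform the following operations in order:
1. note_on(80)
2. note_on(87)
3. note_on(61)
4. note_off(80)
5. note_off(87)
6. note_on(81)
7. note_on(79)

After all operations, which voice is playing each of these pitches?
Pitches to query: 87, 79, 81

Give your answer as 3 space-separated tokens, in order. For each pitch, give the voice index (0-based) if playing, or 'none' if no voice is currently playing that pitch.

Op 1: note_on(80): voice 0 is free -> assigned | voices=[80 - - -]
Op 2: note_on(87): voice 1 is free -> assigned | voices=[80 87 - -]
Op 3: note_on(61): voice 2 is free -> assigned | voices=[80 87 61 -]
Op 4: note_off(80): free voice 0 | voices=[- 87 61 -]
Op 5: note_off(87): free voice 1 | voices=[- - 61 -]
Op 6: note_on(81): voice 0 is free -> assigned | voices=[81 - 61 -]
Op 7: note_on(79): voice 1 is free -> assigned | voices=[81 79 61 -]

Answer: none 1 0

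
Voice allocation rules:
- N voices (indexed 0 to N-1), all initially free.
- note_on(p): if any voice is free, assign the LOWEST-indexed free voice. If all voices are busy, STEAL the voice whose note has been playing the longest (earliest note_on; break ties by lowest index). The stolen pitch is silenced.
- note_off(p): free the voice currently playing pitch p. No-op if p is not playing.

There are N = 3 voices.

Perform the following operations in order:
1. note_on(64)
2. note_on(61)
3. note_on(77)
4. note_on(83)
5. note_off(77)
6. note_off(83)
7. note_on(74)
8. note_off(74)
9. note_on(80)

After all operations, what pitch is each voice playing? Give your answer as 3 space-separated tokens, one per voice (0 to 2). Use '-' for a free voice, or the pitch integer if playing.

Op 1: note_on(64): voice 0 is free -> assigned | voices=[64 - -]
Op 2: note_on(61): voice 1 is free -> assigned | voices=[64 61 -]
Op 3: note_on(77): voice 2 is free -> assigned | voices=[64 61 77]
Op 4: note_on(83): all voices busy, STEAL voice 0 (pitch 64, oldest) -> assign | voices=[83 61 77]
Op 5: note_off(77): free voice 2 | voices=[83 61 -]
Op 6: note_off(83): free voice 0 | voices=[- 61 -]
Op 7: note_on(74): voice 0 is free -> assigned | voices=[74 61 -]
Op 8: note_off(74): free voice 0 | voices=[- 61 -]
Op 9: note_on(80): voice 0 is free -> assigned | voices=[80 61 -]

Answer: 80 61 -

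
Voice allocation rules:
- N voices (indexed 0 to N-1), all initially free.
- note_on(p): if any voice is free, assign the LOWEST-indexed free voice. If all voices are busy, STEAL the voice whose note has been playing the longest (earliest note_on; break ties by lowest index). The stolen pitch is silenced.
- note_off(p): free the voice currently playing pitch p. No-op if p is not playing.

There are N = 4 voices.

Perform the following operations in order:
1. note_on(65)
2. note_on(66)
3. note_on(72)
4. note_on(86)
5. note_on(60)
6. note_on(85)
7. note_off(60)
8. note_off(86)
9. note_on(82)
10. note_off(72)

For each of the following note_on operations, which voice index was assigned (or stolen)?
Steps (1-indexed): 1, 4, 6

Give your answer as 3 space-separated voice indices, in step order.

Answer: 0 3 1

Derivation:
Op 1: note_on(65): voice 0 is free -> assigned | voices=[65 - - -]
Op 2: note_on(66): voice 1 is free -> assigned | voices=[65 66 - -]
Op 3: note_on(72): voice 2 is free -> assigned | voices=[65 66 72 -]
Op 4: note_on(86): voice 3 is free -> assigned | voices=[65 66 72 86]
Op 5: note_on(60): all voices busy, STEAL voice 0 (pitch 65, oldest) -> assign | voices=[60 66 72 86]
Op 6: note_on(85): all voices busy, STEAL voice 1 (pitch 66, oldest) -> assign | voices=[60 85 72 86]
Op 7: note_off(60): free voice 0 | voices=[- 85 72 86]
Op 8: note_off(86): free voice 3 | voices=[- 85 72 -]
Op 9: note_on(82): voice 0 is free -> assigned | voices=[82 85 72 -]
Op 10: note_off(72): free voice 2 | voices=[82 85 - -]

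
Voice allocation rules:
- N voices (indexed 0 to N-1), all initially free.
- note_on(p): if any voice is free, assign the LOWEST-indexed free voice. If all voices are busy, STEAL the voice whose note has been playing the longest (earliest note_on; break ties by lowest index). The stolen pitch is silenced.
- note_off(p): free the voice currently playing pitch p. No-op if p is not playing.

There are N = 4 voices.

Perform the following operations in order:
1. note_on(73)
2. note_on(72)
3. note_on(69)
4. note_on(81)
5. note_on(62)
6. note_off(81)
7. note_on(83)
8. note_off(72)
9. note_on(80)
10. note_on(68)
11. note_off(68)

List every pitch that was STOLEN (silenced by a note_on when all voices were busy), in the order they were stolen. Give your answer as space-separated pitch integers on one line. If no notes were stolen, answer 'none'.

Answer: 73 69

Derivation:
Op 1: note_on(73): voice 0 is free -> assigned | voices=[73 - - -]
Op 2: note_on(72): voice 1 is free -> assigned | voices=[73 72 - -]
Op 3: note_on(69): voice 2 is free -> assigned | voices=[73 72 69 -]
Op 4: note_on(81): voice 3 is free -> assigned | voices=[73 72 69 81]
Op 5: note_on(62): all voices busy, STEAL voice 0 (pitch 73, oldest) -> assign | voices=[62 72 69 81]
Op 6: note_off(81): free voice 3 | voices=[62 72 69 -]
Op 7: note_on(83): voice 3 is free -> assigned | voices=[62 72 69 83]
Op 8: note_off(72): free voice 1 | voices=[62 - 69 83]
Op 9: note_on(80): voice 1 is free -> assigned | voices=[62 80 69 83]
Op 10: note_on(68): all voices busy, STEAL voice 2 (pitch 69, oldest) -> assign | voices=[62 80 68 83]
Op 11: note_off(68): free voice 2 | voices=[62 80 - 83]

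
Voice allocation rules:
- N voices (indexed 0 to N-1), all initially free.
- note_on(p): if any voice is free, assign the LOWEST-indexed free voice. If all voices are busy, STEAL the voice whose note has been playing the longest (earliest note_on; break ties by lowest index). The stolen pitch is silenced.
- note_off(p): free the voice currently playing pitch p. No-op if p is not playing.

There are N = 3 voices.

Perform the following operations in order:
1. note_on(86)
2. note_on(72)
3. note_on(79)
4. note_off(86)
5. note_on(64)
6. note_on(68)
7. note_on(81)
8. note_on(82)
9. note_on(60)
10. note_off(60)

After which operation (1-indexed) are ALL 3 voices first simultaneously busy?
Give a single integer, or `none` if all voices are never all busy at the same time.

Op 1: note_on(86): voice 0 is free -> assigned | voices=[86 - -]
Op 2: note_on(72): voice 1 is free -> assigned | voices=[86 72 -]
Op 3: note_on(79): voice 2 is free -> assigned | voices=[86 72 79]
Op 4: note_off(86): free voice 0 | voices=[- 72 79]
Op 5: note_on(64): voice 0 is free -> assigned | voices=[64 72 79]
Op 6: note_on(68): all voices busy, STEAL voice 1 (pitch 72, oldest) -> assign | voices=[64 68 79]
Op 7: note_on(81): all voices busy, STEAL voice 2 (pitch 79, oldest) -> assign | voices=[64 68 81]
Op 8: note_on(82): all voices busy, STEAL voice 0 (pitch 64, oldest) -> assign | voices=[82 68 81]
Op 9: note_on(60): all voices busy, STEAL voice 1 (pitch 68, oldest) -> assign | voices=[82 60 81]
Op 10: note_off(60): free voice 1 | voices=[82 - 81]

Answer: 3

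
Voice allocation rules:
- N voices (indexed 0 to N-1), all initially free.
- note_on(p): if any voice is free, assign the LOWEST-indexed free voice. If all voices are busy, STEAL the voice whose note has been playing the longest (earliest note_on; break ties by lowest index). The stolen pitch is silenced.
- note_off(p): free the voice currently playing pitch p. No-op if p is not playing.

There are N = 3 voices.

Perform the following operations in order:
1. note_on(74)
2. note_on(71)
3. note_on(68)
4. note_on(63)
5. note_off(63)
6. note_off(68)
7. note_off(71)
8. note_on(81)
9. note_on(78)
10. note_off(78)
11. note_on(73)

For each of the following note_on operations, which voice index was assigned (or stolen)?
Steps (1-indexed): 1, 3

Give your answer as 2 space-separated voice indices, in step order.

Answer: 0 2

Derivation:
Op 1: note_on(74): voice 0 is free -> assigned | voices=[74 - -]
Op 2: note_on(71): voice 1 is free -> assigned | voices=[74 71 -]
Op 3: note_on(68): voice 2 is free -> assigned | voices=[74 71 68]
Op 4: note_on(63): all voices busy, STEAL voice 0 (pitch 74, oldest) -> assign | voices=[63 71 68]
Op 5: note_off(63): free voice 0 | voices=[- 71 68]
Op 6: note_off(68): free voice 2 | voices=[- 71 -]
Op 7: note_off(71): free voice 1 | voices=[- - -]
Op 8: note_on(81): voice 0 is free -> assigned | voices=[81 - -]
Op 9: note_on(78): voice 1 is free -> assigned | voices=[81 78 -]
Op 10: note_off(78): free voice 1 | voices=[81 - -]
Op 11: note_on(73): voice 1 is free -> assigned | voices=[81 73 -]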